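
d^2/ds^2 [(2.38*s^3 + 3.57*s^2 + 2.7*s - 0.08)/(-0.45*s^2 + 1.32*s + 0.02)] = (3.5527136788005e-15*s^4 - 13.671324*s^3 - 0.472571999999999*s^2 - 0.436632000000001*s + 0.419928)/(0.091125*s^6 - 0.8019*s^5 + 2.34009*s^4 - 2.228688*s^3 - 0.104004*s^2 - 0.001584*s - 8.0e-6)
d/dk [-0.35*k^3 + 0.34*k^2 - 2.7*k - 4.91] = -1.05*k^2 + 0.68*k - 2.7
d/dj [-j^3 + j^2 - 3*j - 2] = -3*j^2 + 2*j - 3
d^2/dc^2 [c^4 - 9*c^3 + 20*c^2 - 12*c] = 12*c^2 - 54*c + 40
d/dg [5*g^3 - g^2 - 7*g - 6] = 15*g^2 - 2*g - 7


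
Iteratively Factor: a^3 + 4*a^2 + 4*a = (a)*(a^2 + 4*a + 4) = a*(a + 2)*(a + 2)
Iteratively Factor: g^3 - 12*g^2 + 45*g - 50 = (g - 5)*(g^2 - 7*g + 10) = (g - 5)*(g - 2)*(g - 5)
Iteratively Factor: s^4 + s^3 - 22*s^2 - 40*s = (s + 2)*(s^3 - s^2 - 20*s) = (s - 5)*(s + 2)*(s^2 + 4*s) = (s - 5)*(s + 2)*(s + 4)*(s)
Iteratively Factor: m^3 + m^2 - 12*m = (m - 3)*(m^2 + 4*m) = m*(m - 3)*(m + 4)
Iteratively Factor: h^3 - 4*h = (h)*(h^2 - 4) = h*(h - 2)*(h + 2)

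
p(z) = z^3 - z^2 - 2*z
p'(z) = 3*z^2 - 2*z - 2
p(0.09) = -0.19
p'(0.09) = -2.16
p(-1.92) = -6.92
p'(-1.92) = 12.90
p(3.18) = 15.69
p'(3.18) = 21.98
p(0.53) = -1.19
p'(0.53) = -2.22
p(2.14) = 0.94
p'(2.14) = 7.46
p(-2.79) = -23.92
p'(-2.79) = 26.93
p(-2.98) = -29.38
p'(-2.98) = 30.60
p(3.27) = 17.73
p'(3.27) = 23.54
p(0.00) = 0.00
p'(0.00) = -2.00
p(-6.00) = -240.00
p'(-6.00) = 118.00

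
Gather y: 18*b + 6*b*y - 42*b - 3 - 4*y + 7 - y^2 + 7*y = -24*b - y^2 + y*(6*b + 3) + 4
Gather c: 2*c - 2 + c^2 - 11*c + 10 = c^2 - 9*c + 8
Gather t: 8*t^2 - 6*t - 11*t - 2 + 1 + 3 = 8*t^2 - 17*t + 2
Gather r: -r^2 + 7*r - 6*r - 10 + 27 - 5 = -r^2 + r + 12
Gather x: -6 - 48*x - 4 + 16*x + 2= -32*x - 8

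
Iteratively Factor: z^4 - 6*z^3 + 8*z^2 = (z)*(z^3 - 6*z^2 + 8*z) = z*(z - 4)*(z^2 - 2*z) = z*(z - 4)*(z - 2)*(z)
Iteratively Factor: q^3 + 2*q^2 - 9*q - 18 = (q - 3)*(q^2 + 5*q + 6) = (q - 3)*(q + 2)*(q + 3)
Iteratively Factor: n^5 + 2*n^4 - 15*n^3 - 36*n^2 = (n)*(n^4 + 2*n^3 - 15*n^2 - 36*n) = n*(n + 3)*(n^3 - n^2 - 12*n) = n*(n - 4)*(n + 3)*(n^2 + 3*n) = n^2*(n - 4)*(n + 3)*(n + 3)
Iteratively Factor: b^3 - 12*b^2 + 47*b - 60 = (b - 3)*(b^2 - 9*b + 20) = (b - 4)*(b - 3)*(b - 5)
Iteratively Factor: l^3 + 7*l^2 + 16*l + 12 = (l + 2)*(l^2 + 5*l + 6) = (l + 2)^2*(l + 3)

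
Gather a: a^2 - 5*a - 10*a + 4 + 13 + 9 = a^2 - 15*a + 26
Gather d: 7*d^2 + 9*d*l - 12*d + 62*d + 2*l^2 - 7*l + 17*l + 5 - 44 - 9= 7*d^2 + d*(9*l + 50) + 2*l^2 + 10*l - 48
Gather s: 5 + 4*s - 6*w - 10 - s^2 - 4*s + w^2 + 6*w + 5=-s^2 + w^2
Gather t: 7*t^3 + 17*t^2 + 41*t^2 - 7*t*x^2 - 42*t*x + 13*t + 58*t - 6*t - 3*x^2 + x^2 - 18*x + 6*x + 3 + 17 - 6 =7*t^3 + 58*t^2 + t*(-7*x^2 - 42*x + 65) - 2*x^2 - 12*x + 14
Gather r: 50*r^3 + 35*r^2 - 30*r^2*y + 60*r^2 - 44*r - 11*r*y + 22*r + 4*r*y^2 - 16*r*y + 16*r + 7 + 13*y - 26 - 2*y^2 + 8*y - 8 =50*r^3 + r^2*(95 - 30*y) + r*(4*y^2 - 27*y - 6) - 2*y^2 + 21*y - 27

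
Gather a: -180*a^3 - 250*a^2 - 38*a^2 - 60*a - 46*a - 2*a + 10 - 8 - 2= -180*a^3 - 288*a^2 - 108*a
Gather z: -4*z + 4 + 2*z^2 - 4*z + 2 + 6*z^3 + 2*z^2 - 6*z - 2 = 6*z^3 + 4*z^2 - 14*z + 4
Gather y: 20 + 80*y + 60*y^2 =60*y^2 + 80*y + 20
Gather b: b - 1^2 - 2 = b - 3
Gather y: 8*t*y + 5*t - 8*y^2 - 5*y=5*t - 8*y^2 + y*(8*t - 5)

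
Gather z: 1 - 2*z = 1 - 2*z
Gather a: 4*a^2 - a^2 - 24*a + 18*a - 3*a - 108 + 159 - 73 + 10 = 3*a^2 - 9*a - 12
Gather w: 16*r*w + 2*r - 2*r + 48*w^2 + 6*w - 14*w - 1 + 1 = 48*w^2 + w*(16*r - 8)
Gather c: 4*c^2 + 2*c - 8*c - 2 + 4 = 4*c^2 - 6*c + 2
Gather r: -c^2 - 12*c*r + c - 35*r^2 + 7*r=-c^2 + c - 35*r^2 + r*(7 - 12*c)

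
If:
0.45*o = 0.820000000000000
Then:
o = 1.82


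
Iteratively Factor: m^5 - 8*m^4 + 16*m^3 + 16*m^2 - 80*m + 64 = (m + 2)*(m^4 - 10*m^3 + 36*m^2 - 56*m + 32) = (m - 2)*(m + 2)*(m^3 - 8*m^2 + 20*m - 16) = (m - 2)^2*(m + 2)*(m^2 - 6*m + 8) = (m - 4)*(m - 2)^2*(m + 2)*(m - 2)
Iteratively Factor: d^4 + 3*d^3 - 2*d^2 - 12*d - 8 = (d + 2)*(d^3 + d^2 - 4*d - 4) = (d + 1)*(d + 2)*(d^2 - 4) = (d - 2)*(d + 1)*(d + 2)*(d + 2)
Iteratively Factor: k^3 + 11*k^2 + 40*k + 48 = (k + 4)*(k^2 + 7*k + 12) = (k + 4)^2*(k + 3)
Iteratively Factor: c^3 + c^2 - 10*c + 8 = (c - 1)*(c^2 + 2*c - 8) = (c - 1)*(c + 4)*(c - 2)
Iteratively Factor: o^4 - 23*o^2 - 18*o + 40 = (o - 1)*(o^3 + o^2 - 22*o - 40) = (o - 1)*(o + 4)*(o^2 - 3*o - 10) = (o - 5)*(o - 1)*(o + 4)*(o + 2)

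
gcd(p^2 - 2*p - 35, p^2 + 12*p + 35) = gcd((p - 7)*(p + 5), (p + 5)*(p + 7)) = p + 5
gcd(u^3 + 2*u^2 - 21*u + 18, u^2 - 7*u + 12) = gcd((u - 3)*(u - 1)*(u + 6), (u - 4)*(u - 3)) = u - 3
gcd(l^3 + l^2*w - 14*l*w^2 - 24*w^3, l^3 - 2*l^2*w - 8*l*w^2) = -l^2 + 2*l*w + 8*w^2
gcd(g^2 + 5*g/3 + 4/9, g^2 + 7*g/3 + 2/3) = g + 1/3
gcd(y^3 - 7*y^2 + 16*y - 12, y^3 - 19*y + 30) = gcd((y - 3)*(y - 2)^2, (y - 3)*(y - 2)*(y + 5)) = y^2 - 5*y + 6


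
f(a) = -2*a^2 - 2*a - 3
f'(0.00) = -2.00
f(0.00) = -3.00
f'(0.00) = -2.00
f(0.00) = -3.00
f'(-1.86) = 5.44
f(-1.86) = -6.20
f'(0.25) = -3.00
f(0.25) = -3.62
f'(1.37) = -7.48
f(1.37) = -9.49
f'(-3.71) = 12.84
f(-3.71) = -23.11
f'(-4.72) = 16.88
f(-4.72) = -38.12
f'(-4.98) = 17.92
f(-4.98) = -42.64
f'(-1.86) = 5.44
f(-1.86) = -6.20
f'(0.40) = -3.60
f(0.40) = -4.12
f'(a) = -4*a - 2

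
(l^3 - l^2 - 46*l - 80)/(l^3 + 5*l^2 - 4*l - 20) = (l - 8)/(l - 2)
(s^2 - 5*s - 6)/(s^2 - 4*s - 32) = (-s^2 + 5*s + 6)/(-s^2 + 4*s + 32)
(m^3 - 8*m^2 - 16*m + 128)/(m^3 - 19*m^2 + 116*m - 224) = (m + 4)/(m - 7)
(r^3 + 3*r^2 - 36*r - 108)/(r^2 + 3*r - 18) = (r^2 - 3*r - 18)/(r - 3)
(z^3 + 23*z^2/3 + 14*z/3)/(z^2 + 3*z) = (3*z^2 + 23*z + 14)/(3*(z + 3))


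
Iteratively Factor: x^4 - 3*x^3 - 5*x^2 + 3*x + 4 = (x + 1)*(x^3 - 4*x^2 - x + 4) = (x + 1)^2*(x^2 - 5*x + 4) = (x - 1)*(x + 1)^2*(x - 4)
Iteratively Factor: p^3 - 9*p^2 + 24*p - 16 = (p - 4)*(p^2 - 5*p + 4) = (p - 4)*(p - 1)*(p - 4)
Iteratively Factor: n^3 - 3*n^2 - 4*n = (n + 1)*(n^2 - 4*n) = n*(n + 1)*(n - 4)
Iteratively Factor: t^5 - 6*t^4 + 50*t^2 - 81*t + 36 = (t - 1)*(t^4 - 5*t^3 - 5*t^2 + 45*t - 36) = (t - 1)^2*(t^3 - 4*t^2 - 9*t + 36) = (t - 1)^2*(t + 3)*(t^2 - 7*t + 12) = (t - 3)*(t - 1)^2*(t + 3)*(t - 4)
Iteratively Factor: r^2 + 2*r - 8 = (r - 2)*(r + 4)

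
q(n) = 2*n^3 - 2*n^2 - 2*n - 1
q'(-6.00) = 238.00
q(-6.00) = -493.00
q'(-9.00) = 520.00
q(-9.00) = -1603.00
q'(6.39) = 217.43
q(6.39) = 426.39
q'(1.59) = 6.81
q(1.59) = -1.20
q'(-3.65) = 92.54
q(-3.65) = -117.60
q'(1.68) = 8.21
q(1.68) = -0.52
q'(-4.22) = 121.73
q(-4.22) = -178.48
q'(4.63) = 108.10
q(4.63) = 145.37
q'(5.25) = 142.38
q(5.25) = 222.78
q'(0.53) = -2.43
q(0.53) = -2.32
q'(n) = 6*n^2 - 4*n - 2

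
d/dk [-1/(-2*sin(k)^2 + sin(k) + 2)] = (1 - 4*sin(k))*cos(k)/(sin(k) + cos(2*k) + 1)^2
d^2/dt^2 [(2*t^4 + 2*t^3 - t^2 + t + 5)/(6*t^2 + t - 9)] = 2*(72*t^6 + 36*t^5 - 318*t^4 + 8*t^3 + 1296*t^2 + 738*t + 203)/(216*t^6 + 108*t^5 - 954*t^4 - 323*t^3 + 1431*t^2 + 243*t - 729)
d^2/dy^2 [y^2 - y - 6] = 2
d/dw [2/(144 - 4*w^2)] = w/(w^2 - 36)^2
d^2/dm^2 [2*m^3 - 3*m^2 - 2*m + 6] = 12*m - 6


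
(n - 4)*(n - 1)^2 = n^3 - 6*n^2 + 9*n - 4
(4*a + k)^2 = 16*a^2 + 8*a*k + k^2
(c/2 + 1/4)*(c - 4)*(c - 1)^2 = c^4/2 - 11*c^3/4 + 3*c^2 + c/4 - 1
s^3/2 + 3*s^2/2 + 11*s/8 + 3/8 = (s/2 + 1/2)*(s + 1/2)*(s + 3/2)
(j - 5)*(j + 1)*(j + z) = j^3 + j^2*z - 4*j^2 - 4*j*z - 5*j - 5*z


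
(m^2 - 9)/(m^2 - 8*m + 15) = (m + 3)/(m - 5)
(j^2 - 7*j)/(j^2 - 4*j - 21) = j/(j + 3)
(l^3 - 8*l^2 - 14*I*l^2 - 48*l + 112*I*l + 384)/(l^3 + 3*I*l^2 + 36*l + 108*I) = (l^2 - 8*l*(1 + I) + 64*I)/(l^2 + 9*I*l - 18)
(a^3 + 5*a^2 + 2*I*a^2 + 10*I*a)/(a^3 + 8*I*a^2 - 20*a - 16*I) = a*(a + 5)/(a^2 + 6*I*a - 8)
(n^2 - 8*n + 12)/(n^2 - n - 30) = (n - 2)/(n + 5)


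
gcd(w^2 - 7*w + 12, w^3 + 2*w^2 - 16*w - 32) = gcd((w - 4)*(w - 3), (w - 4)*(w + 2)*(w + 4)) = w - 4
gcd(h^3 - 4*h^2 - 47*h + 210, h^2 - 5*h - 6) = h - 6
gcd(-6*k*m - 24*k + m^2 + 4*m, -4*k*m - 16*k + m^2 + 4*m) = m + 4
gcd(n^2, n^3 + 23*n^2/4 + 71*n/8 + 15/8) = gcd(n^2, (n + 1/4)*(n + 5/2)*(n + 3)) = 1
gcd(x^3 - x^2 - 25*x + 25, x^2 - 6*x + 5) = x^2 - 6*x + 5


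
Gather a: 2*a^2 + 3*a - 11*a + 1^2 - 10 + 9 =2*a^2 - 8*a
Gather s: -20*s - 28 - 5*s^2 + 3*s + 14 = -5*s^2 - 17*s - 14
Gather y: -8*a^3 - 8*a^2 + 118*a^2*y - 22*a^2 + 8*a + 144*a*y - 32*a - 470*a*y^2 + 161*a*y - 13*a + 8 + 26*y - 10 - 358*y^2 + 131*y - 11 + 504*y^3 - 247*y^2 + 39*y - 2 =-8*a^3 - 30*a^2 - 37*a + 504*y^3 + y^2*(-470*a - 605) + y*(118*a^2 + 305*a + 196) - 15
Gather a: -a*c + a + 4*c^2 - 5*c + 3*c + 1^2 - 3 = a*(1 - c) + 4*c^2 - 2*c - 2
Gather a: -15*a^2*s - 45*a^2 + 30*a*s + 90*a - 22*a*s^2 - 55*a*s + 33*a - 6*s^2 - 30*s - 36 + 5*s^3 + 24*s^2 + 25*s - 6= a^2*(-15*s - 45) + a*(-22*s^2 - 25*s + 123) + 5*s^3 + 18*s^2 - 5*s - 42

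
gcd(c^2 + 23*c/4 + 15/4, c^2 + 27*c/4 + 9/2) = c + 3/4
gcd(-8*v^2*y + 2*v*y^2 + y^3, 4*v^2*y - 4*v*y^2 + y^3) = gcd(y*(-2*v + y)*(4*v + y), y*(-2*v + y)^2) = -2*v*y + y^2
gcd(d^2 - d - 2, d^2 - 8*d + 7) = 1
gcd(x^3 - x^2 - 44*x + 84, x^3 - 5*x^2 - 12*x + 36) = x^2 - 8*x + 12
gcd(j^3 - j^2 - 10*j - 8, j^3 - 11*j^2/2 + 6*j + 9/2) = 1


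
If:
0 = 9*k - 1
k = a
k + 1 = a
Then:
No Solution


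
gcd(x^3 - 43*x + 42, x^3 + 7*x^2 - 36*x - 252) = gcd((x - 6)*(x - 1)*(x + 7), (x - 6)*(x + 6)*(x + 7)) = x^2 + x - 42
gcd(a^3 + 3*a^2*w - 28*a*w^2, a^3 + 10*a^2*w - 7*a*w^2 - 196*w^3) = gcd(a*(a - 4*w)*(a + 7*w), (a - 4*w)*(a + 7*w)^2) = -a^2 - 3*a*w + 28*w^2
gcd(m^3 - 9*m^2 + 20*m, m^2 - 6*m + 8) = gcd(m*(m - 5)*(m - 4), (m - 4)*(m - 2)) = m - 4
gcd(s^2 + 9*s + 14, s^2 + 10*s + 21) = s + 7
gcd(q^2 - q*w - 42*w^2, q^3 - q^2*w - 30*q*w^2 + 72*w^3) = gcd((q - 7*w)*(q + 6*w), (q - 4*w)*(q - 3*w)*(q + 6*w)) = q + 6*w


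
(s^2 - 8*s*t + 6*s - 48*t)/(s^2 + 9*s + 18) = (s - 8*t)/(s + 3)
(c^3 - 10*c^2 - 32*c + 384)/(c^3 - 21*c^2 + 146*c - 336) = (c^2 - 2*c - 48)/(c^2 - 13*c + 42)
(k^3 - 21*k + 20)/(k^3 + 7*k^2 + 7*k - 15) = (k - 4)/(k + 3)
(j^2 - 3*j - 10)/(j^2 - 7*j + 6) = (j^2 - 3*j - 10)/(j^2 - 7*j + 6)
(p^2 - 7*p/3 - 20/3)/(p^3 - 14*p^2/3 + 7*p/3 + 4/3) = (3*p + 5)/(3*p^2 - 2*p - 1)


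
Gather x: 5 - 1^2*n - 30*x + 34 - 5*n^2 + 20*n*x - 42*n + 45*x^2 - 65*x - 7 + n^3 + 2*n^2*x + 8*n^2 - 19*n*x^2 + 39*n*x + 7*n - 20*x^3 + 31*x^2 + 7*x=n^3 + 3*n^2 - 36*n - 20*x^3 + x^2*(76 - 19*n) + x*(2*n^2 + 59*n - 88) + 32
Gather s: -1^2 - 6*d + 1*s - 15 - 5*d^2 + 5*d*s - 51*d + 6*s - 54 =-5*d^2 - 57*d + s*(5*d + 7) - 70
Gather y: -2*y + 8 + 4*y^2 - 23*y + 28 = 4*y^2 - 25*y + 36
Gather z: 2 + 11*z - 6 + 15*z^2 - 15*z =15*z^2 - 4*z - 4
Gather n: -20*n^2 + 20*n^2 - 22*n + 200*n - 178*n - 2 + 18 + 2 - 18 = 0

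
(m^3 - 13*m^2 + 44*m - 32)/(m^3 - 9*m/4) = 4*(m^3 - 13*m^2 + 44*m - 32)/(m*(4*m^2 - 9))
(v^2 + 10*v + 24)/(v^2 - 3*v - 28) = (v + 6)/(v - 7)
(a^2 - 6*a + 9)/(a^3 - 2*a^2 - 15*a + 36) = 1/(a + 4)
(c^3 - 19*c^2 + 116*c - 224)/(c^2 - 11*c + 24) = (c^2 - 11*c + 28)/(c - 3)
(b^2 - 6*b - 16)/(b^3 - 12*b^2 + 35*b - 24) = (b + 2)/(b^2 - 4*b + 3)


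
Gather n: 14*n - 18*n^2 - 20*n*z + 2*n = -18*n^2 + n*(16 - 20*z)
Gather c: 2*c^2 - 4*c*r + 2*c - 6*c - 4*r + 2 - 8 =2*c^2 + c*(-4*r - 4) - 4*r - 6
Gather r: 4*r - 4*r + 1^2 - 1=0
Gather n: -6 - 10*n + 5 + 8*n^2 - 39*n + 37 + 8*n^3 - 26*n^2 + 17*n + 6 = 8*n^3 - 18*n^2 - 32*n + 42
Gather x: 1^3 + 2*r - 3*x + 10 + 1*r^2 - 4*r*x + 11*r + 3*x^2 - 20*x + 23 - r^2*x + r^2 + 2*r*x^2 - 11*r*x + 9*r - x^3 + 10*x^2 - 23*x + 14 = 2*r^2 + 22*r - x^3 + x^2*(2*r + 13) + x*(-r^2 - 15*r - 46) + 48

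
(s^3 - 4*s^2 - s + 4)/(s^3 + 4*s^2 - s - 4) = (s - 4)/(s + 4)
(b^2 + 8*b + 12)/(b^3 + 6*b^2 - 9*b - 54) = (b + 2)/(b^2 - 9)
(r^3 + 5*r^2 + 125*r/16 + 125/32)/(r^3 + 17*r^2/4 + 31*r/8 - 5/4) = (16*r^2 + 40*r + 25)/(4*(4*r^2 + 7*r - 2))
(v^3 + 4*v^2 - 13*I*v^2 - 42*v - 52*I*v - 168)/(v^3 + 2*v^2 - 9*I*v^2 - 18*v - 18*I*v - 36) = (v^2 + v*(4 - 7*I) - 28*I)/(v^2 + v*(2 - 3*I) - 6*I)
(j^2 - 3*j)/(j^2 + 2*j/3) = 3*(j - 3)/(3*j + 2)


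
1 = 1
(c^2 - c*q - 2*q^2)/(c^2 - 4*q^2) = (c + q)/(c + 2*q)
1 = 1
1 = 1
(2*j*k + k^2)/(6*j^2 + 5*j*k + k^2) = k/(3*j + k)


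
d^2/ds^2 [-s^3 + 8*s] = -6*s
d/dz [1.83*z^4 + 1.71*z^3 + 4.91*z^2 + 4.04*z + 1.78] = 7.32*z^3 + 5.13*z^2 + 9.82*z + 4.04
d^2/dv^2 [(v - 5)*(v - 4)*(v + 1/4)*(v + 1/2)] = 12*v^2 - 99*v/2 + 107/4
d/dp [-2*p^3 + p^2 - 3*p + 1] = -6*p^2 + 2*p - 3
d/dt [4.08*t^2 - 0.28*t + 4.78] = 8.16*t - 0.28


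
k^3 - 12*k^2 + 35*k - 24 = (k - 8)*(k - 3)*(k - 1)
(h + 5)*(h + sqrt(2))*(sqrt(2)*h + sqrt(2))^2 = 2*h^4 + 2*sqrt(2)*h^3 + 14*h^3 + 14*sqrt(2)*h^2 + 22*h^2 + 10*h + 22*sqrt(2)*h + 10*sqrt(2)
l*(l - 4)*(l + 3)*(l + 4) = l^4 + 3*l^3 - 16*l^2 - 48*l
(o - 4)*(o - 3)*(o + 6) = o^3 - o^2 - 30*o + 72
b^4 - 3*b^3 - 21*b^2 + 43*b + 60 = (b - 5)*(b - 3)*(b + 1)*(b + 4)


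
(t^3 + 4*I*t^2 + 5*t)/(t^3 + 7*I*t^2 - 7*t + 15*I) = t/(t + 3*I)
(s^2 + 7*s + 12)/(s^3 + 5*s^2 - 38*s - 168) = (s + 3)/(s^2 + s - 42)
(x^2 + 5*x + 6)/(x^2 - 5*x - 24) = (x + 2)/(x - 8)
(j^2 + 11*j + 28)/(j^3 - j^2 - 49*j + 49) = (j + 4)/(j^2 - 8*j + 7)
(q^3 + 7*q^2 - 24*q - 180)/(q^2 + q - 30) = q + 6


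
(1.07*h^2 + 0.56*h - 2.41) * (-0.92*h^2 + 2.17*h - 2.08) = -0.9844*h^4 + 1.8067*h^3 + 1.2068*h^2 - 6.3945*h + 5.0128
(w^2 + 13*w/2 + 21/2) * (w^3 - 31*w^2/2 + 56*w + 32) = w^5 - 9*w^4 - 137*w^3/4 + 933*w^2/4 + 796*w + 336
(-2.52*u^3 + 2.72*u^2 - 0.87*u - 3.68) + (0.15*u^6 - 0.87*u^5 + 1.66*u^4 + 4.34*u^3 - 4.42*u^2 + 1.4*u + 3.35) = 0.15*u^6 - 0.87*u^5 + 1.66*u^4 + 1.82*u^3 - 1.7*u^2 + 0.53*u - 0.33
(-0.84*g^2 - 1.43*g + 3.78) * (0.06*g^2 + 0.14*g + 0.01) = -0.0504*g^4 - 0.2034*g^3 + 0.0182*g^2 + 0.5149*g + 0.0378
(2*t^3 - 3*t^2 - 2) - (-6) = 2*t^3 - 3*t^2 + 4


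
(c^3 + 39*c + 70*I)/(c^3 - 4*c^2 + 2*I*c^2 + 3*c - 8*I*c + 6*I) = (c^2 - 2*I*c + 35)/(c^2 - 4*c + 3)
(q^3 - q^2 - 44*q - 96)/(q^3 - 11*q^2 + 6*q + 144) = (q + 4)/(q - 6)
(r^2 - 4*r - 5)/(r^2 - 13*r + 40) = (r + 1)/(r - 8)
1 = 1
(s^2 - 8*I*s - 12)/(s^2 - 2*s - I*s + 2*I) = (s^2 - 8*I*s - 12)/(s^2 - 2*s - I*s + 2*I)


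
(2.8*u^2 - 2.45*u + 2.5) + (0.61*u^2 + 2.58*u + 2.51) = 3.41*u^2 + 0.13*u + 5.01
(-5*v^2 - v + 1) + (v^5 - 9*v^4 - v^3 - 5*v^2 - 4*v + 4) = v^5 - 9*v^4 - v^3 - 10*v^2 - 5*v + 5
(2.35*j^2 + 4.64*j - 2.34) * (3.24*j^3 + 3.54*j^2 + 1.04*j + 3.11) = 7.614*j^5 + 23.3526*j^4 + 11.288*j^3 + 3.8505*j^2 + 11.9968*j - 7.2774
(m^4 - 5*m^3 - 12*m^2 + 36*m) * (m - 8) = m^5 - 13*m^4 + 28*m^3 + 132*m^2 - 288*m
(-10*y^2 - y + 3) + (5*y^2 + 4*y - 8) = -5*y^2 + 3*y - 5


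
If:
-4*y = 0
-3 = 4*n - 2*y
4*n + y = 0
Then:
No Solution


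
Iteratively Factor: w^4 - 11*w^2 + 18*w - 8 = (w - 1)*(w^3 + w^2 - 10*w + 8) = (w - 1)*(w + 4)*(w^2 - 3*w + 2) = (w - 1)^2*(w + 4)*(w - 2)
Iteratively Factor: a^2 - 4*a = (a - 4)*(a)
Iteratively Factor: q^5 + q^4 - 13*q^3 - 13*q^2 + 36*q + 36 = (q + 3)*(q^4 - 2*q^3 - 7*q^2 + 8*q + 12) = (q - 2)*(q + 3)*(q^3 - 7*q - 6) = (q - 3)*(q - 2)*(q + 3)*(q^2 + 3*q + 2) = (q - 3)*(q - 2)*(q + 1)*(q + 3)*(q + 2)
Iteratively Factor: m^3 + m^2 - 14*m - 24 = (m + 3)*(m^2 - 2*m - 8) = (m + 2)*(m + 3)*(m - 4)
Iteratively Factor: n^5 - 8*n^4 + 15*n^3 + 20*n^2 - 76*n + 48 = (n - 3)*(n^4 - 5*n^3 + 20*n - 16) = (n - 4)*(n - 3)*(n^3 - n^2 - 4*n + 4) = (n - 4)*(n - 3)*(n - 2)*(n^2 + n - 2) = (n - 4)*(n - 3)*(n - 2)*(n + 2)*(n - 1)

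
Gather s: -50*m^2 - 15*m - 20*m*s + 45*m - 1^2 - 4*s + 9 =-50*m^2 + 30*m + s*(-20*m - 4) + 8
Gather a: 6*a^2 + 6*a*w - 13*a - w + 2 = 6*a^2 + a*(6*w - 13) - w + 2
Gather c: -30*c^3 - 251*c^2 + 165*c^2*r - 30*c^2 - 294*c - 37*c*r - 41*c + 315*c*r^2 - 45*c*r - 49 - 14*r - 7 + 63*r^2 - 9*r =-30*c^3 + c^2*(165*r - 281) + c*(315*r^2 - 82*r - 335) + 63*r^2 - 23*r - 56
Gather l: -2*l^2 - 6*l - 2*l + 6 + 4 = -2*l^2 - 8*l + 10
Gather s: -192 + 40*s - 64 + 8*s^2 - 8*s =8*s^2 + 32*s - 256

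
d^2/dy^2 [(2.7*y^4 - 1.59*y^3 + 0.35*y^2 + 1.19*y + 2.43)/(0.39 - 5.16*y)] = (-431.33472*y^4 + 171.605088*y^3 - 24.126336*y^2 + 1.45103399999999*y - 134.296398)/(137.388096*y^3 - 31.151952*y^2 + 2.354508*y - 0.059319)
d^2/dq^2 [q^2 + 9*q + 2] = 2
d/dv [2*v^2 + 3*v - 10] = 4*v + 3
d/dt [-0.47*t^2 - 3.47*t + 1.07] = -0.94*t - 3.47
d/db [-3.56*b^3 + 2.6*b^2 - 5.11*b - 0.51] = -10.68*b^2 + 5.2*b - 5.11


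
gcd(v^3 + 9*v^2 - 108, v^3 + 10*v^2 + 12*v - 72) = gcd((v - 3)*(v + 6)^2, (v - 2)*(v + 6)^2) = v^2 + 12*v + 36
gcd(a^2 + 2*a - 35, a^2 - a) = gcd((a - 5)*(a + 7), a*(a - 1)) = 1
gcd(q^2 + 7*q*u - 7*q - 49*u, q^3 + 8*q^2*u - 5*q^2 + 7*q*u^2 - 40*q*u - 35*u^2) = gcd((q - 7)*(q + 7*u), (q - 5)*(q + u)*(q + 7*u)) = q + 7*u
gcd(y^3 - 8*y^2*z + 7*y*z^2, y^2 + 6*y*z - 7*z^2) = y - z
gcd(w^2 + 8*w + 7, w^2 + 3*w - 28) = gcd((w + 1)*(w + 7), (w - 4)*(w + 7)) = w + 7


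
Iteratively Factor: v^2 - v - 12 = (v + 3)*(v - 4)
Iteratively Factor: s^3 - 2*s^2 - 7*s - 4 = (s + 1)*(s^2 - 3*s - 4) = (s + 1)^2*(s - 4)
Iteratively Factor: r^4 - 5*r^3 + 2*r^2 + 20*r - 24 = (r - 2)*(r^3 - 3*r^2 - 4*r + 12) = (r - 2)^2*(r^2 - r - 6) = (r - 2)^2*(r + 2)*(r - 3)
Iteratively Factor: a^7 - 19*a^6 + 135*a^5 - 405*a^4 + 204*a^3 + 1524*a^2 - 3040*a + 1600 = (a - 5)*(a^6 - 14*a^5 + 65*a^4 - 80*a^3 - 196*a^2 + 544*a - 320) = (a - 5)*(a - 4)*(a^5 - 10*a^4 + 25*a^3 + 20*a^2 - 116*a + 80) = (a - 5)^2*(a - 4)*(a^4 - 5*a^3 + 20*a - 16) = (a - 5)^2*(a - 4)*(a + 2)*(a^3 - 7*a^2 + 14*a - 8) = (a - 5)^2*(a - 4)*(a - 2)*(a + 2)*(a^2 - 5*a + 4) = (a - 5)^2*(a - 4)*(a - 2)*(a - 1)*(a + 2)*(a - 4)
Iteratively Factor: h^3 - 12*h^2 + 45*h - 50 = (h - 5)*(h^2 - 7*h + 10) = (h - 5)^2*(h - 2)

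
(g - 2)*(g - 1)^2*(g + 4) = g^4 - 11*g^2 + 18*g - 8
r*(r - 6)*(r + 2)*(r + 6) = r^4 + 2*r^3 - 36*r^2 - 72*r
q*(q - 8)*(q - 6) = q^3 - 14*q^2 + 48*q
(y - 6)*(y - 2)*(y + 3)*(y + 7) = y^4 + 2*y^3 - 47*y^2 - 48*y + 252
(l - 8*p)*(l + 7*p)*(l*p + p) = l^3*p - l^2*p^2 + l^2*p - 56*l*p^3 - l*p^2 - 56*p^3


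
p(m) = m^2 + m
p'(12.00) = 25.00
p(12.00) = 156.00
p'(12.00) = 25.00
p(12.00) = 156.00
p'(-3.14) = -5.28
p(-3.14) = 6.72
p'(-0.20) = 0.60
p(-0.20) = -0.16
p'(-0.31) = 0.38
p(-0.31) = -0.21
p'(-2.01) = -3.02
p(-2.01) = 2.03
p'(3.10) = 7.20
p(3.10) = 12.71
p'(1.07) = 3.14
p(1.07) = 2.21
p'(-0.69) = -0.38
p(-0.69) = -0.21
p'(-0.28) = 0.44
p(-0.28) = -0.20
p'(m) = 2*m + 1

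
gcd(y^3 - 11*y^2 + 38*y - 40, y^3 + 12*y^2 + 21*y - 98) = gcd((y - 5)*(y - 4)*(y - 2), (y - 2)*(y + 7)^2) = y - 2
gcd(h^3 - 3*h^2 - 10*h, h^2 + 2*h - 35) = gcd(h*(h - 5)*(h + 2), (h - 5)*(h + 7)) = h - 5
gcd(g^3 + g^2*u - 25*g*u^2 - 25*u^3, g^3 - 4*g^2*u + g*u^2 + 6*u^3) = g + u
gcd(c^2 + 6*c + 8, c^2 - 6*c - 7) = 1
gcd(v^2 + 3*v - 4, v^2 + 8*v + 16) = v + 4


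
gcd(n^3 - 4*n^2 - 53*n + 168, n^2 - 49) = n + 7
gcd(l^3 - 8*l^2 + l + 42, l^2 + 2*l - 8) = 1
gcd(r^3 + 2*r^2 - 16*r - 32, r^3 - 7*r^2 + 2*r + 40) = r^2 - 2*r - 8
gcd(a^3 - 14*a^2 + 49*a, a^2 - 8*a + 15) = 1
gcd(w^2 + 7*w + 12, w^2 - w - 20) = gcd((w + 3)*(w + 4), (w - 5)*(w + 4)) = w + 4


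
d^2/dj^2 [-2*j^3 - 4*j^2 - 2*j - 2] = -12*j - 8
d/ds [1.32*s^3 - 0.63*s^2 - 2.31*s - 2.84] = 3.96*s^2 - 1.26*s - 2.31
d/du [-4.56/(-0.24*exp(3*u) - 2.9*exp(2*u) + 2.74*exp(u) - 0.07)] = (-3.2832*exp(2*u) - 26.448*exp(u) + 12.4944)*exp(u)/(0.24*exp(3*u) + 2.9*exp(2*u) - 2.74*exp(u) + 0.07)^2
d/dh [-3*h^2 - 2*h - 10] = -6*h - 2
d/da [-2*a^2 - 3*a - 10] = -4*a - 3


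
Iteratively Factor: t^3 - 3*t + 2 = (t - 1)*(t^2 + t - 2) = (t - 1)*(t + 2)*(t - 1)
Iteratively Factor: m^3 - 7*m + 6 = (m - 2)*(m^2 + 2*m - 3) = (m - 2)*(m + 3)*(m - 1)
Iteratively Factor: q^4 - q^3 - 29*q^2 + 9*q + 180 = (q - 3)*(q^3 + 2*q^2 - 23*q - 60) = (q - 3)*(q + 4)*(q^2 - 2*q - 15) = (q - 3)*(q + 3)*(q + 4)*(q - 5)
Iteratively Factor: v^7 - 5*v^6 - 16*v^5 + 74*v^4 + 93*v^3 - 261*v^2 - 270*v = (v - 3)*(v^6 - 2*v^5 - 22*v^4 + 8*v^3 + 117*v^2 + 90*v) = (v - 3)^2*(v^5 + v^4 - 19*v^3 - 49*v^2 - 30*v) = (v - 3)^2*(v + 2)*(v^4 - v^3 - 17*v^2 - 15*v) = v*(v - 3)^2*(v + 2)*(v^3 - v^2 - 17*v - 15) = v*(v - 3)^2*(v + 2)*(v + 3)*(v^2 - 4*v - 5) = v*(v - 5)*(v - 3)^2*(v + 2)*(v + 3)*(v + 1)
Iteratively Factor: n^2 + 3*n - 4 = (n + 4)*(n - 1)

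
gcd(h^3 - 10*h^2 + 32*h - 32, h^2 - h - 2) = h - 2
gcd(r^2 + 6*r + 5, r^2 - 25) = r + 5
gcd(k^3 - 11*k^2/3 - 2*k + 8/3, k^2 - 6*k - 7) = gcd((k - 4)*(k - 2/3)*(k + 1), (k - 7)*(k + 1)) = k + 1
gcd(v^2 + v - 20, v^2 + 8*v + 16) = 1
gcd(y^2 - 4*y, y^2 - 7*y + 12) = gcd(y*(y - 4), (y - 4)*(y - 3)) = y - 4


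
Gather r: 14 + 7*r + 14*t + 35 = 7*r + 14*t + 49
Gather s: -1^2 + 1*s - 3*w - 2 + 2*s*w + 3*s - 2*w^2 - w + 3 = s*(2*w + 4) - 2*w^2 - 4*w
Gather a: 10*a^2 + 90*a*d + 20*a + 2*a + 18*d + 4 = 10*a^2 + a*(90*d + 22) + 18*d + 4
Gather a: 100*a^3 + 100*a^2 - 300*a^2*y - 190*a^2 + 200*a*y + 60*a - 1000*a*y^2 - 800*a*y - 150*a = 100*a^3 + a^2*(-300*y - 90) + a*(-1000*y^2 - 600*y - 90)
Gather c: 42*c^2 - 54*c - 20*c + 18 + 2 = 42*c^2 - 74*c + 20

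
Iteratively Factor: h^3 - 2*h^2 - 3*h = (h - 3)*(h^2 + h) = (h - 3)*(h + 1)*(h)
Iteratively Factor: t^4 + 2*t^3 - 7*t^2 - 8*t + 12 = (t - 2)*(t^3 + 4*t^2 + t - 6) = (t - 2)*(t - 1)*(t^2 + 5*t + 6) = (t - 2)*(t - 1)*(t + 3)*(t + 2)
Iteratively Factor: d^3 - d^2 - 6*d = (d - 3)*(d^2 + 2*d) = d*(d - 3)*(d + 2)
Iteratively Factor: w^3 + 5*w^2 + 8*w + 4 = (w + 2)*(w^2 + 3*w + 2) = (w + 1)*(w + 2)*(w + 2)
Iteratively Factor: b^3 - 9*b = (b - 3)*(b^2 + 3*b) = b*(b - 3)*(b + 3)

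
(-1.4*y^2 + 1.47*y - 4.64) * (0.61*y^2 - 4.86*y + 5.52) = -0.854*y^4 + 7.7007*y^3 - 17.7026*y^2 + 30.6648*y - 25.6128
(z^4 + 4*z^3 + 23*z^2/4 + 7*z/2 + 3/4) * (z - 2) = z^5 + 2*z^4 - 9*z^3/4 - 8*z^2 - 25*z/4 - 3/2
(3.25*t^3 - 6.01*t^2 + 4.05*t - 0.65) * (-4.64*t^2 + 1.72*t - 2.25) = -15.08*t^5 + 33.4764*t^4 - 36.4417*t^3 + 23.5045*t^2 - 10.2305*t + 1.4625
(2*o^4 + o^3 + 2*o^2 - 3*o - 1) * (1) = 2*o^4 + o^3 + 2*o^2 - 3*o - 1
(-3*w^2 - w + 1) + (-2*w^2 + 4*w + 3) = -5*w^2 + 3*w + 4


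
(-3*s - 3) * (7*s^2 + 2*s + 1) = -21*s^3 - 27*s^2 - 9*s - 3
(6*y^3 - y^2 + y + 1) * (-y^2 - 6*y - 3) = -6*y^5 - 35*y^4 - 13*y^3 - 4*y^2 - 9*y - 3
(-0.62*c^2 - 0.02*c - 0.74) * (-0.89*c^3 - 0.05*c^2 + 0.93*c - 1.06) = 0.5518*c^5 + 0.0488*c^4 + 0.083*c^3 + 0.6756*c^2 - 0.667*c + 0.7844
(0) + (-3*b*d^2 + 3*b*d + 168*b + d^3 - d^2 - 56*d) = -3*b*d^2 + 3*b*d + 168*b + d^3 - d^2 - 56*d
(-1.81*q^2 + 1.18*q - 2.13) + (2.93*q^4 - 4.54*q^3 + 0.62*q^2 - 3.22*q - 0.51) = 2.93*q^4 - 4.54*q^3 - 1.19*q^2 - 2.04*q - 2.64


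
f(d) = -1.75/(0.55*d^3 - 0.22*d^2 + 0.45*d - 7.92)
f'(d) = -1.75*(-1.65*d^2 + 0.44*d - 0.45)/(0.55*d^3 - 0.22*d^2 + 0.45*d - 7.92)^2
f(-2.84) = 0.07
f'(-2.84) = 0.05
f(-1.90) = 0.13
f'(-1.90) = 0.07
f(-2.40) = 0.10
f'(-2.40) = 0.06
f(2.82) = -0.44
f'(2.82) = 1.39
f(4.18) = -0.06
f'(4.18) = 0.05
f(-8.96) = 0.00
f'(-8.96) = 0.00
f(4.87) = -0.03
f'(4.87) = 0.02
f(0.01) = 0.22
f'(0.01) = 0.01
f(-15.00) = 0.00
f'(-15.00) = 0.00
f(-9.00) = 0.00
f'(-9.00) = 0.00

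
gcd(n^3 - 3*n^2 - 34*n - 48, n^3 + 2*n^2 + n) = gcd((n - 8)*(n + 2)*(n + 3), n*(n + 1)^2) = 1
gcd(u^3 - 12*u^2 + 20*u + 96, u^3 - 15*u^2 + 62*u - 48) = u^2 - 14*u + 48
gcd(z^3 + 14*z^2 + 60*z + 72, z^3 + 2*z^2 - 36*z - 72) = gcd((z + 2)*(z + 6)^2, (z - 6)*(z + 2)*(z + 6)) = z^2 + 8*z + 12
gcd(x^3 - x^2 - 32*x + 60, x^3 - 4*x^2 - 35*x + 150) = x^2 + x - 30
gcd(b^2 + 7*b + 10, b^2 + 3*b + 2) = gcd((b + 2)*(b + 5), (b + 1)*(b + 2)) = b + 2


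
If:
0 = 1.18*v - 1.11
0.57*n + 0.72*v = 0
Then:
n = -1.19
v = 0.94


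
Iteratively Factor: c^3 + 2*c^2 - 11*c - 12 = (c + 1)*(c^2 + c - 12) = (c - 3)*(c + 1)*(c + 4)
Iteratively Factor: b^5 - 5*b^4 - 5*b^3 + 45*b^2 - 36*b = (b - 4)*(b^4 - b^3 - 9*b^2 + 9*b) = (b - 4)*(b - 3)*(b^3 + 2*b^2 - 3*b) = (b - 4)*(b - 3)*(b + 3)*(b^2 - b) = b*(b - 4)*(b - 3)*(b + 3)*(b - 1)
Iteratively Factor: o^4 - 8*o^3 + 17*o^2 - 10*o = (o - 5)*(o^3 - 3*o^2 + 2*o) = o*(o - 5)*(o^2 - 3*o + 2) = o*(o - 5)*(o - 1)*(o - 2)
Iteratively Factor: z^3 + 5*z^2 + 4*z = (z + 4)*(z^2 + z) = z*(z + 4)*(z + 1)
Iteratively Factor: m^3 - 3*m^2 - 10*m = (m - 5)*(m^2 + 2*m) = (m - 5)*(m + 2)*(m)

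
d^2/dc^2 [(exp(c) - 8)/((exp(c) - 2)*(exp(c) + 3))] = (exp(4*c) - 33*exp(3*c) + 12*exp(2*c) - 194*exp(c) - 12)*exp(c)/(exp(6*c) + 3*exp(5*c) - 15*exp(4*c) - 35*exp(3*c) + 90*exp(2*c) + 108*exp(c) - 216)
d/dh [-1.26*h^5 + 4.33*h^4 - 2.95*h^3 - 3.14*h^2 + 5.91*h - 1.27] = -6.3*h^4 + 17.32*h^3 - 8.85*h^2 - 6.28*h + 5.91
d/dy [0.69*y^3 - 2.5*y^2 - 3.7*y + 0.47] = 2.07*y^2 - 5.0*y - 3.7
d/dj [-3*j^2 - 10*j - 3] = -6*j - 10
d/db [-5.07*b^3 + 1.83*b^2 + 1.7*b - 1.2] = -15.21*b^2 + 3.66*b + 1.7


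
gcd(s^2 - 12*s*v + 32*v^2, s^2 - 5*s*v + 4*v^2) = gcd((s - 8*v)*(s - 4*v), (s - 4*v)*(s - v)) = s - 4*v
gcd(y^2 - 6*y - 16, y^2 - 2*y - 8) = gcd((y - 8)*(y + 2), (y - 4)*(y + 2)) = y + 2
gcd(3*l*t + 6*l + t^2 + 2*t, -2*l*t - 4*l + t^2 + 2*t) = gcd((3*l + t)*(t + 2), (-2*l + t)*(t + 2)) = t + 2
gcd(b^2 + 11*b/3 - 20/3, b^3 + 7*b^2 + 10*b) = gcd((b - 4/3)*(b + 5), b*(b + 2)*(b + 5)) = b + 5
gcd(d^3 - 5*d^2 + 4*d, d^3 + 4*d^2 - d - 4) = d - 1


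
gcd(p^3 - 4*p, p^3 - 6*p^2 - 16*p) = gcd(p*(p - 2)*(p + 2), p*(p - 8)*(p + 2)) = p^2 + 2*p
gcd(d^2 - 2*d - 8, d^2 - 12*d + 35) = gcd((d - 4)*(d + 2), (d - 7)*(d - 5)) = 1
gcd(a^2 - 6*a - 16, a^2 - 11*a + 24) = a - 8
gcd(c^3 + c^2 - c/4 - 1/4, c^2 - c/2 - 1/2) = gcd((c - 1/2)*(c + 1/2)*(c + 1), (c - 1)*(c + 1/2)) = c + 1/2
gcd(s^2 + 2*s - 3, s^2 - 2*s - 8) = 1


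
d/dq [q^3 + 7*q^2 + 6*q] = 3*q^2 + 14*q + 6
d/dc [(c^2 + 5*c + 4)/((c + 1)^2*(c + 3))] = (-c^2 - 8*c - 13)/(c^4 + 8*c^3 + 22*c^2 + 24*c + 9)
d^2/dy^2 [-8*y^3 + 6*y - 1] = -48*y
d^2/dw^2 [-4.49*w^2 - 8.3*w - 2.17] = -8.98000000000000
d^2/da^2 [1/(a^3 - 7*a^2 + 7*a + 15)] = 2*((7 - 3*a)*(a^3 - 7*a^2 + 7*a + 15) + (3*a^2 - 14*a + 7)^2)/(a^3 - 7*a^2 + 7*a + 15)^3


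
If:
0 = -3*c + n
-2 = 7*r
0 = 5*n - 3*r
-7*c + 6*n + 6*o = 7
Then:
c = -2/35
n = -6/35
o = 89/70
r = -2/7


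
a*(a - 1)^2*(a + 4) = a^4 + 2*a^3 - 7*a^2 + 4*a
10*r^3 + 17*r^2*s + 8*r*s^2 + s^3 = (r + s)*(2*r + s)*(5*r + s)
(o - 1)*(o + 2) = o^2 + o - 2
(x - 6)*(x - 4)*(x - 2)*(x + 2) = x^4 - 10*x^3 + 20*x^2 + 40*x - 96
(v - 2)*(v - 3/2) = v^2 - 7*v/2 + 3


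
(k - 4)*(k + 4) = k^2 - 16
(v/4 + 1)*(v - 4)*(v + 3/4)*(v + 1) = v^4/4 + 7*v^3/16 - 61*v^2/16 - 7*v - 3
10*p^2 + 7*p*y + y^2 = (2*p + y)*(5*p + y)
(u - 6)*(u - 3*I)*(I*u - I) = I*u^3 + 3*u^2 - 7*I*u^2 - 21*u + 6*I*u + 18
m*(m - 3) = m^2 - 3*m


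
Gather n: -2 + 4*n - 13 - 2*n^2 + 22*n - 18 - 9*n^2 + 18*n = -11*n^2 + 44*n - 33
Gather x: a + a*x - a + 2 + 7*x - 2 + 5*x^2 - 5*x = 5*x^2 + x*(a + 2)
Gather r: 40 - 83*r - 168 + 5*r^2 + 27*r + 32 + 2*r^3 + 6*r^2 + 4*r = 2*r^3 + 11*r^2 - 52*r - 96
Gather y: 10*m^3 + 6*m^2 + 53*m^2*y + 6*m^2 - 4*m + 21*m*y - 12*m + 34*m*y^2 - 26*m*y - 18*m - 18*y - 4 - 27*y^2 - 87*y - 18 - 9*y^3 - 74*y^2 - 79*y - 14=10*m^3 + 12*m^2 - 34*m - 9*y^3 + y^2*(34*m - 101) + y*(53*m^2 - 5*m - 184) - 36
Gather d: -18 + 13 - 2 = -7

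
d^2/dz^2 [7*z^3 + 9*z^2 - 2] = 42*z + 18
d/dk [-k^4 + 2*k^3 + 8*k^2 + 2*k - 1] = -4*k^3 + 6*k^2 + 16*k + 2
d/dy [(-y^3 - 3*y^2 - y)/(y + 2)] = (-2*y^3 - 9*y^2 - 12*y - 2)/(y^2 + 4*y + 4)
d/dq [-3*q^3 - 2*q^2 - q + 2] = -9*q^2 - 4*q - 1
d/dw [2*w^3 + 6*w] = 6*w^2 + 6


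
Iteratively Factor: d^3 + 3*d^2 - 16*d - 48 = (d + 3)*(d^2 - 16) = (d + 3)*(d + 4)*(d - 4)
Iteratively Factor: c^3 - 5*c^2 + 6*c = (c - 3)*(c^2 - 2*c) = (c - 3)*(c - 2)*(c)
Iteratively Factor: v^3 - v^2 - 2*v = (v + 1)*(v^2 - 2*v) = v*(v + 1)*(v - 2)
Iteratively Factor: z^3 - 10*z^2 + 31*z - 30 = (z - 2)*(z^2 - 8*z + 15) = (z - 3)*(z - 2)*(z - 5)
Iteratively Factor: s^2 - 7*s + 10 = (s - 5)*(s - 2)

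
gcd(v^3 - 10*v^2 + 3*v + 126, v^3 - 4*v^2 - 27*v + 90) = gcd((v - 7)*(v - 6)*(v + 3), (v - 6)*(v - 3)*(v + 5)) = v - 6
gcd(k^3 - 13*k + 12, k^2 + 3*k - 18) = k - 3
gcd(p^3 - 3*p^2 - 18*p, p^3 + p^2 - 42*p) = p^2 - 6*p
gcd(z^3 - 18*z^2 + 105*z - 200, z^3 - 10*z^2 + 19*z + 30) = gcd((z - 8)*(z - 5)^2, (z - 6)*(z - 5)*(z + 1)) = z - 5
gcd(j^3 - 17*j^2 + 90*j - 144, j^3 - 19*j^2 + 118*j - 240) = j^2 - 14*j + 48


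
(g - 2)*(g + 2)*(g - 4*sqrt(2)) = g^3 - 4*sqrt(2)*g^2 - 4*g + 16*sqrt(2)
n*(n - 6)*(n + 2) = n^3 - 4*n^2 - 12*n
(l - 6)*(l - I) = l^2 - 6*l - I*l + 6*I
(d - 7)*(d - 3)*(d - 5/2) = d^3 - 25*d^2/2 + 46*d - 105/2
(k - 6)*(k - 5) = k^2 - 11*k + 30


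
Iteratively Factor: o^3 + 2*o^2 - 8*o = (o + 4)*(o^2 - 2*o) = (o - 2)*(o + 4)*(o)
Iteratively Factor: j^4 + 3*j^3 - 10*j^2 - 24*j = (j + 2)*(j^3 + j^2 - 12*j) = (j - 3)*(j + 2)*(j^2 + 4*j) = j*(j - 3)*(j + 2)*(j + 4)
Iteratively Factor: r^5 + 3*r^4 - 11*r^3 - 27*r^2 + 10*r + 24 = (r - 1)*(r^4 + 4*r^3 - 7*r^2 - 34*r - 24) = (r - 1)*(r + 4)*(r^3 - 7*r - 6) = (r - 1)*(r + 1)*(r + 4)*(r^2 - r - 6) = (r - 1)*(r + 1)*(r + 2)*(r + 4)*(r - 3)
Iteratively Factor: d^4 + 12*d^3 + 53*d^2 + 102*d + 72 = (d + 2)*(d^3 + 10*d^2 + 33*d + 36) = (d + 2)*(d + 3)*(d^2 + 7*d + 12) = (d + 2)*(d + 3)^2*(d + 4)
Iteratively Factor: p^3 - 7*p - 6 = (p - 3)*(p^2 + 3*p + 2) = (p - 3)*(p + 1)*(p + 2)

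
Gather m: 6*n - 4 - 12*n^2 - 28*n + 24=-12*n^2 - 22*n + 20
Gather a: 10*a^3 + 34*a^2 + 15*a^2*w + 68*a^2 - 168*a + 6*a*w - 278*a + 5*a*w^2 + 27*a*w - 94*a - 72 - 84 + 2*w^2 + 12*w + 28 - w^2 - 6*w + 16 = 10*a^3 + a^2*(15*w + 102) + a*(5*w^2 + 33*w - 540) + w^2 + 6*w - 112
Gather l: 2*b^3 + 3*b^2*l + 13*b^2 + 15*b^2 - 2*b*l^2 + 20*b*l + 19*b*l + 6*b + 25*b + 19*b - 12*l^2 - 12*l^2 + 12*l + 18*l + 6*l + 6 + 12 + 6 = 2*b^3 + 28*b^2 + 50*b + l^2*(-2*b - 24) + l*(3*b^2 + 39*b + 36) + 24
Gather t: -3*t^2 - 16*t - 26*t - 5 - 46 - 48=-3*t^2 - 42*t - 99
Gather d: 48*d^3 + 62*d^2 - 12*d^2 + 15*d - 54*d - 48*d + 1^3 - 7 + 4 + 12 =48*d^3 + 50*d^2 - 87*d + 10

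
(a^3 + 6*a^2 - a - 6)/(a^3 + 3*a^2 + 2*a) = (a^2 + 5*a - 6)/(a*(a + 2))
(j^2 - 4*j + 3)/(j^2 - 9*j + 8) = (j - 3)/(j - 8)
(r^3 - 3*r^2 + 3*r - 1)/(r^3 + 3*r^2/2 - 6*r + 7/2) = 2*(r - 1)/(2*r + 7)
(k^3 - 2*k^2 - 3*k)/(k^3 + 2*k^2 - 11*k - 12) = k/(k + 4)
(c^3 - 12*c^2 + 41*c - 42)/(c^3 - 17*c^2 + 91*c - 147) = (c - 2)/(c - 7)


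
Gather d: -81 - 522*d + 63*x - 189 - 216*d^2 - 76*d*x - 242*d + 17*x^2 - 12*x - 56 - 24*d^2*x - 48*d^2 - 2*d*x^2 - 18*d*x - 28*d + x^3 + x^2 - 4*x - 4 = d^2*(-24*x - 264) + d*(-2*x^2 - 94*x - 792) + x^3 + 18*x^2 + 47*x - 330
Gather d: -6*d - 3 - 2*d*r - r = d*(-2*r - 6) - r - 3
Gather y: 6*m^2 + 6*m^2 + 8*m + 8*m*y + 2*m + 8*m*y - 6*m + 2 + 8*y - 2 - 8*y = 12*m^2 + 16*m*y + 4*m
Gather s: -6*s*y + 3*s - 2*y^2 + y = s*(3 - 6*y) - 2*y^2 + y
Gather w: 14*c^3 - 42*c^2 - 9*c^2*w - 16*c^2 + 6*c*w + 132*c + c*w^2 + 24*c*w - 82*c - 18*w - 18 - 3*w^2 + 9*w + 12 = 14*c^3 - 58*c^2 + 50*c + w^2*(c - 3) + w*(-9*c^2 + 30*c - 9) - 6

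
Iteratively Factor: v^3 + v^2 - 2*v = (v)*(v^2 + v - 2) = v*(v - 1)*(v + 2)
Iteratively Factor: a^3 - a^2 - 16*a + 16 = (a + 4)*(a^2 - 5*a + 4) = (a - 1)*(a + 4)*(a - 4)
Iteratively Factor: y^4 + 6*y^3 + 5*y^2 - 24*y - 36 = (y + 3)*(y^3 + 3*y^2 - 4*y - 12) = (y - 2)*(y + 3)*(y^2 + 5*y + 6) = (y - 2)*(y + 2)*(y + 3)*(y + 3)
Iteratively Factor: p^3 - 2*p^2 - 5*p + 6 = (p - 1)*(p^2 - p - 6) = (p - 3)*(p - 1)*(p + 2)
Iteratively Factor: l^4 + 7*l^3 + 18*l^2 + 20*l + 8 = (l + 2)*(l^3 + 5*l^2 + 8*l + 4) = (l + 2)^2*(l^2 + 3*l + 2) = (l + 1)*(l + 2)^2*(l + 2)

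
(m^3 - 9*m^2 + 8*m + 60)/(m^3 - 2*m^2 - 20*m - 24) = (m - 5)/(m + 2)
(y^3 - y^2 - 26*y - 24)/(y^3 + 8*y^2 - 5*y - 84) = (y^2 - 5*y - 6)/(y^2 + 4*y - 21)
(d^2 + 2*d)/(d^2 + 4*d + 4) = d/(d + 2)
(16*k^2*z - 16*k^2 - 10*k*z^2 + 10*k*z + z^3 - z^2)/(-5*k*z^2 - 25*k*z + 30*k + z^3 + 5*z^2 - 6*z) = (16*k^2 - 10*k*z + z^2)/(-5*k*z - 30*k + z^2 + 6*z)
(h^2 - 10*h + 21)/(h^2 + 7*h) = (h^2 - 10*h + 21)/(h*(h + 7))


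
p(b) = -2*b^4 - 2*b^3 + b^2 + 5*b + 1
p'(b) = -8*b^3 - 6*b^2 + 2*b + 5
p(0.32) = 2.62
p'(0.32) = 4.76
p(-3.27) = -163.40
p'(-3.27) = 214.03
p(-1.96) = -19.42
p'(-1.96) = 38.27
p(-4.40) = -580.89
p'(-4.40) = 561.51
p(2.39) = -73.90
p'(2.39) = -133.71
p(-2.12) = -26.45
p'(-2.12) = 50.02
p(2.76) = -135.69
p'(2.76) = -203.38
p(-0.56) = -1.33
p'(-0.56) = 3.40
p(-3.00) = -113.00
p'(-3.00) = 161.00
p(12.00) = -44723.00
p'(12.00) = -14659.00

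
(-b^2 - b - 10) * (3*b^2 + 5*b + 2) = -3*b^4 - 8*b^3 - 37*b^2 - 52*b - 20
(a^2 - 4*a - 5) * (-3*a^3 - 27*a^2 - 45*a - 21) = -3*a^5 - 15*a^4 + 78*a^3 + 294*a^2 + 309*a + 105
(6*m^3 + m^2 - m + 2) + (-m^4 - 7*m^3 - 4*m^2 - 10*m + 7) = -m^4 - m^3 - 3*m^2 - 11*m + 9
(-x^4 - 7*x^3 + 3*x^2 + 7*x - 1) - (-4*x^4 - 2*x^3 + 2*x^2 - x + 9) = 3*x^4 - 5*x^3 + x^2 + 8*x - 10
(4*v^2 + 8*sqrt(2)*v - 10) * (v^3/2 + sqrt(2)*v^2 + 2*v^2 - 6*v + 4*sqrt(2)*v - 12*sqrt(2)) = 2*v^5 + 8*v^4 + 8*sqrt(2)*v^4 - 13*v^3 + 32*sqrt(2)*v^3 - 106*sqrt(2)*v^2 + 44*v^2 - 132*v - 40*sqrt(2)*v + 120*sqrt(2)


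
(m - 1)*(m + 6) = m^2 + 5*m - 6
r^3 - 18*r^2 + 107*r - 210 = (r - 7)*(r - 6)*(r - 5)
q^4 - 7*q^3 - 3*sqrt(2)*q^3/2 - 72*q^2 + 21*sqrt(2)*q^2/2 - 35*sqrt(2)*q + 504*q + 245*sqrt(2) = (q - 7)*(q - 7*sqrt(2))*(q + sqrt(2)/2)*(q + 5*sqrt(2))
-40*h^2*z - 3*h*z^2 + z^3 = z*(-8*h + z)*(5*h + z)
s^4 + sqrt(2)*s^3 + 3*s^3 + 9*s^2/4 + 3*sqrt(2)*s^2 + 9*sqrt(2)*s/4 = s*(s + 3/2)^2*(s + sqrt(2))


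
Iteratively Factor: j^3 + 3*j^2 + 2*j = (j + 2)*(j^2 + j) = j*(j + 2)*(j + 1)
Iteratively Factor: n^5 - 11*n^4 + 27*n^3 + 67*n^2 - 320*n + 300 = (n + 3)*(n^4 - 14*n^3 + 69*n^2 - 140*n + 100) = (n - 5)*(n + 3)*(n^3 - 9*n^2 + 24*n - 20) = (n - 5)*(n - 2)*(n + 3)*(n^2 - 7*n + 10) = (n - 5)*(n - 2)^2*(n + 3)*(n - 5)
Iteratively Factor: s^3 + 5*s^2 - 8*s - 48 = (s + 4)*(s^2 + s - 12) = (s - 3)*(s + 4)*(s + 4)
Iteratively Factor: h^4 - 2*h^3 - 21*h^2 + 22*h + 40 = (h - 2)*(h^3 - 21*h - 20) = (h - 2)*(h + 4)*(h^2 - 4*h - 5) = (h - 2)*(h + 1)*(h + 4)*(h - 5)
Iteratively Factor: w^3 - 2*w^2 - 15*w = (w + 3)*(w^2 - 5*w) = (w - 5)*(w + 3)*(w)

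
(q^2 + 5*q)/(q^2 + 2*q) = (q + 5)/(q + 2)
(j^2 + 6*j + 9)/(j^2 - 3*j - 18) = (j + 3)/(j - 6)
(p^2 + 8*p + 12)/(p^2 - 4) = (p + 6)/(p - 2)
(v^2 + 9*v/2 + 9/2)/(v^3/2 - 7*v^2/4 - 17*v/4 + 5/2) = 2*(2*v^2 + 9*v + 9)/(2*v^3 - 7*v^2 - 17*v + 10)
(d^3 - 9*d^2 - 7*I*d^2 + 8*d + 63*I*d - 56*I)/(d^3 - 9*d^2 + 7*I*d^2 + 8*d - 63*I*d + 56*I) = (d - 7*I)/(d + 7*I)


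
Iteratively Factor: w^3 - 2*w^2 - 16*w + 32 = (w + 4)*(w^2 - 6*w + 8) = (w - 4)*(w + 4)*(w - 2)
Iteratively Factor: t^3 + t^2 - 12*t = (t)*(t^2 + t - 12) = t*(t - 3)*(t + 4)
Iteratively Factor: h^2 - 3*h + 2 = (h - 2)*(h - 1)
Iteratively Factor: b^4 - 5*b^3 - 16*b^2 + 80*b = (b - 5)*(b^3 - 16*b) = (b - 5)*(b - 4)*(b^2 + 4*b) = (b - 5)*(b - 4)*(b + 4)*(b)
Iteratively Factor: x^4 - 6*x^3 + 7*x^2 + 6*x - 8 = (x - 4)*(x^3 - 2*x^2 - x + 2) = (x - 4)*(x - 2)*(x^2 - 1) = (x - 4)*(x - 2)*(x - 1)*(x + 1)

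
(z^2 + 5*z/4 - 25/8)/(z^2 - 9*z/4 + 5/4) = (z + 5/2)/(z - 1)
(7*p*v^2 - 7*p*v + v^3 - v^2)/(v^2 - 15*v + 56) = v*(7*p*v - 7*p + v^2 - v)/(v^2 - 15*v + 56)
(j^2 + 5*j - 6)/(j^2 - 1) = (j + 6)/(j + 1)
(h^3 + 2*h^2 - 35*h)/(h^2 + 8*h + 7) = h*(h - 5)/(h + 1)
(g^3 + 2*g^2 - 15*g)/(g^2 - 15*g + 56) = g*(g^2 + 2*g - 15)/(g^2 - 15*g + 56)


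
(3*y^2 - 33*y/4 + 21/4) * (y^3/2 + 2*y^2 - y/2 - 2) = 3*y^5/2 + 15*y^4/8 - 123*y^3/8 + 69*y^2/8 + 111*y/8 - 21/2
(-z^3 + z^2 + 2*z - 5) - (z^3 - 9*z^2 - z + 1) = -2*z^3 + 10*z^2 + 3*z - 6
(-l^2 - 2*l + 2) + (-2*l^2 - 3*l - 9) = -3*l^2 - 5*l - 7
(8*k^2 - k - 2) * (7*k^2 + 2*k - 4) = 56*k^4 + 9*k^3 - 48*k^2 + 8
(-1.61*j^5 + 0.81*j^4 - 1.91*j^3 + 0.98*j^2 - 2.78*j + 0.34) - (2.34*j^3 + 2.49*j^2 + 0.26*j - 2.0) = -1.61*j^5 + 0.81*j^4 - 4.25*j^3 - 1.51*j^2 - 3.04*j + 2.34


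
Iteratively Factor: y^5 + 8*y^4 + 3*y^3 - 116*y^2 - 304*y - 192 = (y + 4)*(y^4 + 4*y^3 - 13*y^2 - 64*y - 48) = (y + 3)*(y + 4)*(y^3 + y^2 - 16*y - 16) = (y + 1)*(y + 3)*(y + 4)*(y^2 - 16) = (y + 1)*(y + 3)*(y + 4)^2*(y - 4)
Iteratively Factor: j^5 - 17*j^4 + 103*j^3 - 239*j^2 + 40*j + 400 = (j + 1)*(j^4 - 18*j^3 + 121*j^2 - 360*j + 400) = (j - 5)*(j + 1)*(j^3 - 13*j^2 + 56*j - 80) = (j - 5)*(j - 4)*(j + 1)*(j^2 - 9*j + 20) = (j - 5)*(j - 4)^2*(j + 1)*(j - 5)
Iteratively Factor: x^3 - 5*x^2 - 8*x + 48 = (x - 4)*(x^2 - x - 12) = (x - 4)*(x + 3)*(x - 4)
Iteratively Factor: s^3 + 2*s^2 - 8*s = (s + 4)*(s^2 - 2*s) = s*(s + 4)*(s - 2)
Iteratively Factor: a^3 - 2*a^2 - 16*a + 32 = (a - 4)*(a^2 + 2*a - 8) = (a - 4)*(a + 4)*(a - 2)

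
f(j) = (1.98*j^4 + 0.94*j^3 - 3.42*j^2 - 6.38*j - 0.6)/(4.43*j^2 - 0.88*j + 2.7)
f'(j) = (0.88 - 8.86*j)*(1.98*j^4 + 0.94*j^3 - 3.42*j^2 - 6.38*j - 0.6)/(4.43*j^2 - 0.88*j + 2.7)^2 + (7.92*j^3 + 2.82*j^2 - 6.84*j - 6.38)/(4.43*j^2 - 0.88*j + 2.7)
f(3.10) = 3.70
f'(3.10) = 3.22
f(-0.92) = 0.42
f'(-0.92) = -0.01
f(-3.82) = 4.85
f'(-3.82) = -3.00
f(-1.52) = 0.59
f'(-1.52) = -0.61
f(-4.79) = 8.20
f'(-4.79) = -3.91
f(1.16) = -0.99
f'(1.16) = 1.46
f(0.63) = -1.39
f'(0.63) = -0.27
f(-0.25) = 0.24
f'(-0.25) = -1.21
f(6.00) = 16.62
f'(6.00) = 5.71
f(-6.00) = 13.60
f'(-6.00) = -5.01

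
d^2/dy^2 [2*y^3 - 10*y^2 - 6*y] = 12*y - 20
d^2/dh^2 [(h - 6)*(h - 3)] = 2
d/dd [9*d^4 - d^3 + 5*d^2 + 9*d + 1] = 36*d^3 - 3*d^2 + 10*d + 9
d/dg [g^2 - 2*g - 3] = 2*g - 2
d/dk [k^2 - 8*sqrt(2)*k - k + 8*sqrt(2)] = 2*k - 8*sqrt(2) - 1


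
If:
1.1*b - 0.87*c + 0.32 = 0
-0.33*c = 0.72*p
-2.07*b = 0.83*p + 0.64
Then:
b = -0.31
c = -0.03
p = 0.01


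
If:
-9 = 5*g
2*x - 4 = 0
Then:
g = -9/5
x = 2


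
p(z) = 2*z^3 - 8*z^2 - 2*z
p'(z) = 6*z^2 - 16*z - 2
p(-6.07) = -729.92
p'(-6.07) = 316.19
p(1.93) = -19.28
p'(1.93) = -10.53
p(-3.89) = -231.00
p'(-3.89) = 151.03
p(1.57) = -15.12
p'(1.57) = -12.33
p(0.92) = -7.05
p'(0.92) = -11.64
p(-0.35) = -0.37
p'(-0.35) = 4.34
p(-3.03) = -123.02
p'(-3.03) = 101.57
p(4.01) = -7.70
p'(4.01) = 30.32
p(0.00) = 0.00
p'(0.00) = -2.00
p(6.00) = 132.00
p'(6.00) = 118.00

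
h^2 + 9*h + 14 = (h + 2)*(h + 7)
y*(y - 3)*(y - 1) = y^3 - 4*y^2 + 3*y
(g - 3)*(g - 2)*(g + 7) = g^3 + 2*g^2 - 29*g + 42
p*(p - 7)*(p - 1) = p^3 - 8*p^2 + 7*p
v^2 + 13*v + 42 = (v + 6)*(v + 7)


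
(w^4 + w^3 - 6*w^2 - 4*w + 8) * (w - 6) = w^5 - 5*w^4 - 12*w^3 + 32*w^2 + 32*w - 48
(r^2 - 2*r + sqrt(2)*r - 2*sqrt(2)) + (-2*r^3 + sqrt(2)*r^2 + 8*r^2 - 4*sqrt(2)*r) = -2*r^3 + sqrt(2)*r^2 + 9*r^2 - 3*sqrt(2)*r - 2*r - 2*sqrt(2)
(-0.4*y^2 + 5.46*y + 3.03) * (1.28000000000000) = -0.512*y^2 + 6.9888*y + 3.8784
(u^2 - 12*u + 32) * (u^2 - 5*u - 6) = u^4 - 17*u^3 + 86*u^2 - 88*u - 192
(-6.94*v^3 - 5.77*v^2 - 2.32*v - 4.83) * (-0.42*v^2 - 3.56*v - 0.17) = 2.9148*v^5 + 27.1298*v^4 + 22.6954*v^3 + 11.2687*v^2 + 17.5892*v + 0.8211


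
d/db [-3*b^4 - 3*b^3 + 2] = b^2*(-12*b - 9)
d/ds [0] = 0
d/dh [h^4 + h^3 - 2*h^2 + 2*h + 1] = 4*h^3 + 3*h^2 - 4*h + 2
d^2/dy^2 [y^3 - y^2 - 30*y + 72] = 6*y - 2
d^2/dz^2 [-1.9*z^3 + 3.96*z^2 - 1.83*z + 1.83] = 7.92 - 11.4*z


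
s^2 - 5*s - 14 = (s - 7)*(s + 2)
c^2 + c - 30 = (c - 5)*(c + 6)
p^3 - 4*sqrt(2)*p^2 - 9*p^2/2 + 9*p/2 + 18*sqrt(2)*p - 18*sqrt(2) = (p - 3)*(p - 3/2)*(p - 4*sqrt(2))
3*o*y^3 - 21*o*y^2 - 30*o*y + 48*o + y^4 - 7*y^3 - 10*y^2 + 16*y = (3*o + y)*(y - 8)*(y - 1)*(y + 2)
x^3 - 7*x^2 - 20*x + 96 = (x - 8)*(x - 3)*(x + 4)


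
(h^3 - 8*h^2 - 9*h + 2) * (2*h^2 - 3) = 2*h^5 - 16*h^4 - 21*h^3 + 28*h^2 + 27*h - 6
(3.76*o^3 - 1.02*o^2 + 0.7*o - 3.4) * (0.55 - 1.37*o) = -5.1512*o^4 + 3.4654*o^3 - 1.52*o^2 + 5.043*o - 1.87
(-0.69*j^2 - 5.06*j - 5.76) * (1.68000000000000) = -1.1592*j^2 - 8.5008*j - 9.6768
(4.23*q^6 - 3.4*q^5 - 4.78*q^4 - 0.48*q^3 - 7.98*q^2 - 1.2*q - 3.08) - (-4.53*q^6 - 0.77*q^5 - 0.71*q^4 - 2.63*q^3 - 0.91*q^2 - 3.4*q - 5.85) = 8.76*q^6 - 2.63*q^5 - 4.07*q^4 + 2.15*q^3 - 7.07*q^2 + 2.2*q + 2.77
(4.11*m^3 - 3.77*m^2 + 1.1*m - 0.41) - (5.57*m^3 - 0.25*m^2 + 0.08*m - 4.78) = -1.46*m^3 - 3.52*m^2 + 1.02*m + 4.37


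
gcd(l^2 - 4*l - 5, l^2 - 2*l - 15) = l - 5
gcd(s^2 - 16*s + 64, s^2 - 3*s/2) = 1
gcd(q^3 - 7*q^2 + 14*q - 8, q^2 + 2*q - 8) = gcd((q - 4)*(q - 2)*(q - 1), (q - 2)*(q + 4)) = q - 2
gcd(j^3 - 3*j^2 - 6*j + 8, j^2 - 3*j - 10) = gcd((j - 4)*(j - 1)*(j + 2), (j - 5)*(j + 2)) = j + 2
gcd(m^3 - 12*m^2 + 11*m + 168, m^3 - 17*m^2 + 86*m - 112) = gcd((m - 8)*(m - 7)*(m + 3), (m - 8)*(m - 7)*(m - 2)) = m^2 - 15*m + 56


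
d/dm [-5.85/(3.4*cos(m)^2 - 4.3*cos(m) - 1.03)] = (25.155 - 39.78*cos(m))*sin(m)/(-3.4*cos(m)^2 + 4.3*cos(m) + 1.03)^2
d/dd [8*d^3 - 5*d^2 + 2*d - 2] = 24*d^2 - 10*d + 2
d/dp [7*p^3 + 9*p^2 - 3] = 3*p*(7*p + 6)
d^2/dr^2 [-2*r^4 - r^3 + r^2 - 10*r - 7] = -24*r^2 - 6*r + 2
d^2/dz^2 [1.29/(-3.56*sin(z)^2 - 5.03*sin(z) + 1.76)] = (65.395776*sin(z)^4 + 69.299316*sin(z)^3 - 33.125007*sin(z)^2 - 127.17852*sin(z) - 81.44157)/(3.56*sin(z)^2 + 5.03*sin(z) - 1.76)^3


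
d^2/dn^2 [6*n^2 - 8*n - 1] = 12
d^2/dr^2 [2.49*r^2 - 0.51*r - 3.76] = 4.98000000000000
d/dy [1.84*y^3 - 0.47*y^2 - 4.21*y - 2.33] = 5.52*y^2 - 0.94*y - 4.21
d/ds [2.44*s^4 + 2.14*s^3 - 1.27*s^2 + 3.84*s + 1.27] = 9.76*s^3 + 6.42*s^2 - 2.54*s + 3.84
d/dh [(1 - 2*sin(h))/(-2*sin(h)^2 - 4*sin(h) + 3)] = 2*(2*sin(h) + cos(2*h) - 2)*cos(h)/(4*sin(h) - cos(2*h) - 2)^2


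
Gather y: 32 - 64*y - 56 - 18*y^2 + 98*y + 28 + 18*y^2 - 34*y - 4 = 0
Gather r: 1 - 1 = 0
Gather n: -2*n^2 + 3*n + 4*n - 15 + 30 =-2*n^2 + 7*n + 15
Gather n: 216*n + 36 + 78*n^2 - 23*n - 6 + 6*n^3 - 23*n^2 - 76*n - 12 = 6*n^3 + 55*n^2 + 117*n + 18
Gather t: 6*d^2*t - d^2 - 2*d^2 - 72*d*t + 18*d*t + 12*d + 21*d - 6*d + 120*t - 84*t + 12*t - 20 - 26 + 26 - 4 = -3*d^2 + 27*d + t*(6*d^2 - 54*d + 48) - 24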